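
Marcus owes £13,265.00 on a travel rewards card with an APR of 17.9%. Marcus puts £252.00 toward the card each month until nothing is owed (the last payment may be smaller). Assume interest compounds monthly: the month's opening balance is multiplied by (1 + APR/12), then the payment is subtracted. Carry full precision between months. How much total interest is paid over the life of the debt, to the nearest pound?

Monthly rate r = 17.9%/12 = 1.49167% = 0.0149167.
Payoff takes n = ⌈−ln(1 − rB₀/P)/ln(1+r)⌉ = ⌈103.875⌉ = 104 payments; the last is £220.82.
Total paid = 103·£252.00 + £220.82 = £26,176.82.
Total interest = total paid − principal = £26,176.82 − £13,265.00 = £12,911.82.

£12,912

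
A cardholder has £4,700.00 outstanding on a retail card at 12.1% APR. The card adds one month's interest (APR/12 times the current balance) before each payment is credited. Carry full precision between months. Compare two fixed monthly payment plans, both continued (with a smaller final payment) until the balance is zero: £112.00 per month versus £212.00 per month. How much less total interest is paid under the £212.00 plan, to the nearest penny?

Monthly rate r = 12.1%/12 = 1.00833% = 0.0100833.
At £112.00/mo: n = ⌈−ln(1 − rB₀/P)/ln(1+r)⌉ = 55 payments (last £93.65); total interest = total paid − £4,700.00 = £1,441.65.
At £212.00/mo: 26 payments (last £46.59); total interest £646.59.
Interest saved = £1,441.65 − £646.59 = £795.06.

£795.06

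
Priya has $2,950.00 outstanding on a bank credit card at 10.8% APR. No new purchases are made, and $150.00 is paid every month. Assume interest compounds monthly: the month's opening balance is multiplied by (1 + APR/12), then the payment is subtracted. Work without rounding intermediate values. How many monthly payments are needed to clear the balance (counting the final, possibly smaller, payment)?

Monthly rate r = 10.8%/12 = 0.9% = 0.009.
Recurrence: B ← B·(1+r) − $150.00.
Month 1: interest $26.55; balance after payment $2,826.55.
Month 2: interest $25.44; balance after payment $2,701.99.
Closed form: n = −ln(1 − rB₀/P)/ln(1+r) = −ln(0.823)/ln(1.009) ≈ 21.742, so the balance reaches zero during payment 22.

22 payments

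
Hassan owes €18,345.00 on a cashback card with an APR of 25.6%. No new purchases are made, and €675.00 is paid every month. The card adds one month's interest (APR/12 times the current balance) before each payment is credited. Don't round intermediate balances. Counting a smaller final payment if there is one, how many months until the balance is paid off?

Monthly rate r = 25.6%/12 = 2.13333% = 0.0213333.
Recurrence: B ← B·(1+r) − €675.00.
Month 1: interest €391.36; balance after payment €18,061.36.
Month 2: interest €385.31; balance after payment €17,771.67.
Closed form: n = −ln(1 − rB₀/P)/ln(1+r) = −ln(0.42021)/ln(1.02133) ≈ 41.073, so the balance reaches zero during payment 42.

42 payments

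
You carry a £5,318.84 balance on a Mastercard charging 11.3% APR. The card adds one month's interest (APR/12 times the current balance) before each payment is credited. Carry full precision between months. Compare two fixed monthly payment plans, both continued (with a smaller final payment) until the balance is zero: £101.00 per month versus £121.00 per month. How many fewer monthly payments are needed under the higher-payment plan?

16 fewer payments

Monthly rate r = 11.3%/12 = 0.941667% = 0.00941667.
At £101.00/mo: n = ⌈−ln(1 − rB₀/P)/ln(1+r)⌉ = 74 payments (last £8.41); total interest = total paid − £5,318.84 = £2,062.57.
At £121.00/mo: 58 payments (last £1.04); total interest £1,579.20.
Payments saved = 74 − 58 = 16.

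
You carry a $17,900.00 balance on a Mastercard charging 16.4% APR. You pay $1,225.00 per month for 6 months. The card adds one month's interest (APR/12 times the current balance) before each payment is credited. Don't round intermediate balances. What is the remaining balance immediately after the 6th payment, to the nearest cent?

$11,813.12

Monthly rate r = 16.4%/12 = 1.36667% = 0.0136667.
Each month: B ← B·(1+r) − $1,225.00.
Month 1: interest $244.63; balance after payment $16,919.63.
Month 2: interest $231.23; balance after payment $15,925.87.
Month 3: interest $217.65; balance after payment $14,918.52.
Month 4: interest $203.89; balance after payment $13,897.41.
Month 5: interest $189.93; balance after payment $12,862.34.
Month 6: interest $175.79; balance after payment $11,813.12.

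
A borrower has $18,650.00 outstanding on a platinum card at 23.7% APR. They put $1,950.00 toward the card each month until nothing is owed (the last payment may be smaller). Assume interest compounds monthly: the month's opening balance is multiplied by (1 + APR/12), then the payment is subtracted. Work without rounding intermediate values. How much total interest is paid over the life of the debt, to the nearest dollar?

$2,228

Monthly rate r = 23.7%/12 = 1.975% = 0.01975.
Payoff takes n = ⌈−ln(1 − rB₀/P)/ln(1+r)⌉ = ⌈10.704⌉ = 11 payments; the last is $1,377.70.
Total paid = 10·$1,950.00 + $1,377.70 = $20,877.70.
Total interest = total paid − principal = $20,877.70 − $18,650.00 = $2,227.70.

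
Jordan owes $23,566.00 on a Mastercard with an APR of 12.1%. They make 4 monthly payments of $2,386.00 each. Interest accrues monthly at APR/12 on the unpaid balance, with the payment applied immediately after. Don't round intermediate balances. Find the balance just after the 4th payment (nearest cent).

Monthly rate r = 12.1%/12 = 1.00833% = 0.0100833.
Each month: B ← B·(1+r) − $2,386.00.
Month 1: interest $237.62; balance after payment $21,417.62.
Month 2: interest $215.96; balance after payment $19,247.58.
Month 3: interest $194.08; balance after payment $17,055.66.
Month 4: interest $171.98; balance after payment $14,841.64.

$14,841.64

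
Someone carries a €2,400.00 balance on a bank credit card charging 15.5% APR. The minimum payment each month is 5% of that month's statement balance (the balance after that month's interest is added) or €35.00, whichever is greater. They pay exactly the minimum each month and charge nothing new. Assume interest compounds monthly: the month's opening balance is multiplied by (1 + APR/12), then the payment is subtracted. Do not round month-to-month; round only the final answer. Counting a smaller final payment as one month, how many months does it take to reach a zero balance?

56 months

Monthly rate r = 15.5%/12 = 1.29167% = 0.0129167.
While 5% of the post-interest balance exceeds €35.00, each month B ← (B·(1+r))·(1 − 0.05), i.e. B shrinks by the factor (1+r)·0.95 = 0.96227.
This holds for months 1–33. Entering month 34 the balance is €674.56; 5% of the post-interest balance is now below €35.00, so the flat €35.00 minimum applies from here.
From month 34 a fixed €35.00 at rate r clears €674.56 in 23 more payments. Total: 33 + 23 = 56 months.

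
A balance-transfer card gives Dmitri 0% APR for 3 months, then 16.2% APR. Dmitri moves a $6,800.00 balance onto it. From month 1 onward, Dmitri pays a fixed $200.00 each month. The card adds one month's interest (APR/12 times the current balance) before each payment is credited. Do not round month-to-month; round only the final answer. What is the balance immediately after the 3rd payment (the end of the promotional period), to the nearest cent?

$6,200.00

Promo months 1–3 at r₀ = 0%/12 = 0; months 4+ at r₁ = 16.2%/12 = 0.0135.
After month 3 (no interest yet): B = $6,800.00 − 3·$200.00 = $6,200.00.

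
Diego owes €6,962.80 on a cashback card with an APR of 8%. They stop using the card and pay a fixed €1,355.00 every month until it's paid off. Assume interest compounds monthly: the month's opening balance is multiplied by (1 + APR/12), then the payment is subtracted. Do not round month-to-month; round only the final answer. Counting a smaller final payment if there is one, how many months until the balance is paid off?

6 months

Monthly rate r = 8%/12 = 0.666667% = 0.00666667.
Recurrence: B ← B·(1+r) − €1,355.00.
Month 1: interest €46.42; balance after payment €5,654.22.
Month 2: interest €37.69; balance after payment €4,336.91.
Month 3: interest €28.91; balance after payment €3,010.83.
Month 4: interest €20.07; balance after payment €1,675.90.
Month 5: interest €11.17; balance after payment €332.07.
Month 6: interest €2.21; balance after payment €0.00.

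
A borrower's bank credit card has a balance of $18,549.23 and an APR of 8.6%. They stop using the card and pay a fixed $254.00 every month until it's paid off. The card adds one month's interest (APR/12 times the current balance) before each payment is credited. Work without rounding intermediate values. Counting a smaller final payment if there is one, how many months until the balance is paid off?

Monthly rate r = 8.6%/12 = 0.716667% = 0.00716667.
Recurrence: B ← B·(1+r) − $254.00.
Month 1: interest $132.94; balance after payment $18,428.17.
Month 2: interest $132.07; balance after payment $18,306.23.
Closed form: n = −ln(1 − rB₀/P)/ln(1+r) = −ln(0.47663)/ln(1.00717) ≈ 103.768, so the balance reaches zero during payment 104.

104 months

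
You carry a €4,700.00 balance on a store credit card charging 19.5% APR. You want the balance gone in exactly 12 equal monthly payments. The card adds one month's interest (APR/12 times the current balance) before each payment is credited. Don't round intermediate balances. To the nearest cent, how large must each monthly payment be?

€434.26

Monthly rate r = 19.5%/12 = 1.625% = 0.01625.
Level-payment amortization: P = B₀·r / (1 − (1+r)^(−n)) = 4700.00·0.01625 / (1 − 1.01625^(−12)).
Denominator 1 − (1+r)^(−12) = 0.175874605.
P = 76.375 / 0.175874605 ≈ 434.26.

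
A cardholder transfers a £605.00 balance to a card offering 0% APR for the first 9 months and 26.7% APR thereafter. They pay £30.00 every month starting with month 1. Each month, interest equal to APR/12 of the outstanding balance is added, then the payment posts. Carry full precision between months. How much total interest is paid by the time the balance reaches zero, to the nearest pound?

£54

Promo months 1–9 at r₀ = 0%/12 = 0; months 10+ at r₁ = 26.7%/12 = 0.02225.
After month 9 (no interest yet): B = £605.00 − 9·£30.00 = £335.00.
Then at r₁ with £30.00/mo: n₂ = −ln(1 − r₁·B/P)/ln(1+r₁) ≈ 12.98 → 13 more payments.
Total paid = 21·£30.00 + £29.39 = £659.39; interest = £659.39 − £605.00 = £54.39.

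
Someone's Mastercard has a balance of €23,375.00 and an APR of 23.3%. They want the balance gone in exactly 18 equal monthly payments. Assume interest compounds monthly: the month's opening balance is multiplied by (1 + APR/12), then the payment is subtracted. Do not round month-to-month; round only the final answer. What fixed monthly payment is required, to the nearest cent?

Monthly rate r = 23.3%/12 = 1.94167% = 0.0194167.
Level-payment amortization: P = B₀·r / (1 − (1+r)^(−n)) = 23375.00·0.0194167 / (1 − 1.01942^(−18)).
Denominator 1 − (1+r)^(−18) = 0.292593794.
P = 453.865 / 0.292593794 ≈ 1551.18.

€1,551.18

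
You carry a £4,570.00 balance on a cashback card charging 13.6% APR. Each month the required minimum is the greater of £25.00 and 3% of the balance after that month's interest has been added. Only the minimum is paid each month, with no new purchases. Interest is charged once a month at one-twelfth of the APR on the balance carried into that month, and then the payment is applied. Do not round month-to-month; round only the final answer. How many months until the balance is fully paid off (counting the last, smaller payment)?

Monthly rate r = 13.6%/12 = 1.13333% = 0.0113333.
While 3% of the post-interest balance exceeds £25.00, each month B ← (B·(1+r))·(1 − 0.03), i.e. B shrinks by the factor (1+r)·0.97 = 0.98099.
This holds for months 1–90. Entering month 91 the balance is £812.57; 3% of the post-interest balance is now below £25.00, so the flat £25.00 minimum applies from here.
From month 91 a fixed £25.00 at rate r clears £812.57 in 41 more payments. Total: 90 + 41 = 131 months.

131 months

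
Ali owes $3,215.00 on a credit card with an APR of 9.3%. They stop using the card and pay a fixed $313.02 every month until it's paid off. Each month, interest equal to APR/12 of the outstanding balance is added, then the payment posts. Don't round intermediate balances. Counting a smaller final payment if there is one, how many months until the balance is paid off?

Monthly rate r = 9.3%/12 = 0.775% = 0.00775.
Recurrence: B ← B·(1+r) − $313.02.
Month 1: interest $24.92; balance after payment $2,926.90.
Month 2: interest $22.68; balance after payment $2,636.56.
Closed form: n = −ln(1 − rB₀/P)/ln(1+r) = −ln(0.9204)/ln(1.00775) ≈ 10.744, so the balance reaches zero during payment 11.

11 payments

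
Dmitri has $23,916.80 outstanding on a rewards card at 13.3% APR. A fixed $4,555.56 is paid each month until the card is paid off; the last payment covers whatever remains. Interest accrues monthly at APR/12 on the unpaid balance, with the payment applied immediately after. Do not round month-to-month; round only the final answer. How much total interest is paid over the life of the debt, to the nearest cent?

$866.55

Monthly rate r = 13.3%/12 = 1.10833% = 0.0110833.
Payoff takes n = ⌈−ln(1 − rB₀/P)/ln(1+r)⌉ = ⌈5.439⌉ = 6 payments; the last is $2,005.55.
Total paid = 5·$4,555.56 + $2,005.55 = $24,783.35.
Total interest = total paid − principal = $24,783.35 − $23,916.80 = $866.55.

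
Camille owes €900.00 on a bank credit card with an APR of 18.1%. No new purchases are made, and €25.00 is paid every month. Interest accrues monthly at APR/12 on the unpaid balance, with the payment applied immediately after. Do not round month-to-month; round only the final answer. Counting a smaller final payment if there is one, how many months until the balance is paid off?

53 payments

Monthly rate r = 18.1%/12 = 1.50833% = 0.0150833.
Recurrence: B ← B·(1+r) − €25.00.
Month 1: interest €13.58; balance after payment €888.58.
Month 2: interest €13.40; balance after payment €876.98.
Closed form: n = −ln(1 − rB₀/P)/ln(1+r) = −ln(0.457)/ln(1.01508) ≈ 52.307, so the balance reaches zero during payment 53.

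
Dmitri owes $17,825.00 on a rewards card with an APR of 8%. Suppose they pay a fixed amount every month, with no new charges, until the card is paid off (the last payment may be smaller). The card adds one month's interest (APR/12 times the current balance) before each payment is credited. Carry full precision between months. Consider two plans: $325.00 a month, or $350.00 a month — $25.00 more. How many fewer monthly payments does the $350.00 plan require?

Monthly rate r = 8%/12 = 0.666667% = 0.00666667.
At $325.00/mo: n = ⌈−ln(1 − rB₀/P)/ln(1+r)⌉ = 69 payments (last $162.24); total interest = total paid − $17,825.00 = $4,437.24.
At $350.00/mo: 63 payments (last $149.49); total interest $4,024.49.
Payments saved = 69 − 63 = 6.

6 fewer payments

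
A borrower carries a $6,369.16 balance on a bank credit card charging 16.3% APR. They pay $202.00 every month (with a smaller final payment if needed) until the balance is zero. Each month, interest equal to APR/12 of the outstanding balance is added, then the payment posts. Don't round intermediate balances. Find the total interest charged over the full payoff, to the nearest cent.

$2,002.32

Monthly rate r = 16.3%/12 = 1.35833% = 0.0135833.
Payoff takes n = ⌈−ln(1 − rB₀/P)/ln(1+r)⌉ = ⌈41.441⌉ = 42 payments; the last is $89.48.
Total paid = 41·$202.00 + $89.48 = $8,371.48.
Total interest = total paid − principal = $8,371.48 − $6,369.16 = $2,002.32.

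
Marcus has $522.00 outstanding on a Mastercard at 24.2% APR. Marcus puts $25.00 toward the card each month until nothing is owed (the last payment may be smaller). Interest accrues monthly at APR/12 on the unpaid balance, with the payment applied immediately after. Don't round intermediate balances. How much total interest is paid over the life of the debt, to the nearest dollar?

Monthly rate r = 24.2%/12 = 2.01667% = 0.0201667.
Payoff takes n = ⌈−ln(1 − rB₀/P)/ln(1+r)⌉ = ⌈27.376⌉ = 28 payments; the last is $9.46.
Total paid = 27·$25.00 + $9.46 = $684.46.
Total interest = total paid − principal = $684.46 − $522.00 = $162.46.

$162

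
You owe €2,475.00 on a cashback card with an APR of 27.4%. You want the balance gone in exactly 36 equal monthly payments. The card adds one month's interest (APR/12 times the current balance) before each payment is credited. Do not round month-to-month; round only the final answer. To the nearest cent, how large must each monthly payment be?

Monthly rate r = 27.4%/12 = 2.28333% = 0.0228333.
Level-payment amortization: P = B₀·r / (1 − (1+r)^(−n)) = 2475.00·0.0228333 / (1 − 1.02283^(−36)).
Denominator 1 − (1+r)^(−36) = 0.556366253.
P = 56.5125 / 0.556366253 ≈ 101.57.

€101.57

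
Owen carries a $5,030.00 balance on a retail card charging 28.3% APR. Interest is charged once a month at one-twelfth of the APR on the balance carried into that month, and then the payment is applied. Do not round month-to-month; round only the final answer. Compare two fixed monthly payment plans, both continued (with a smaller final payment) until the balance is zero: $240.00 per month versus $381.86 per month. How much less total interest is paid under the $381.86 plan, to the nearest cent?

Monthly rate r = 28.3%/12 = 2.35833% = 0.0235833.
At $240.00/mo: n = ⌈−ln(1 − rB₀/P)/ln(1+r)⌉ = 30 payments (last $59.94); total interest = total paid − $5,030.00 = $1,989.94.
At $381.86/mo: 16 payments (last $366.49); total interest $1,064.39.
Interest saved = $1,989.94 − $1,064.39 = $925.55.

$925.55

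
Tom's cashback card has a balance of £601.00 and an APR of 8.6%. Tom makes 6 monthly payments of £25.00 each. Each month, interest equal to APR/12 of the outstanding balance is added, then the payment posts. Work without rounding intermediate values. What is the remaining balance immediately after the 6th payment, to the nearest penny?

£474.60

Monthly rate r = 8.6%/12 = 0.716667% = 0.00716667.
Each month: B ← B·(1+r) − £25.00.
Month 1: interest £4.31; balance after payment £580.31.
Month 2: interest £4.16; balance after payment £559.47.
Month 3: interest £4.01; balance after payment £538.48.
Month 4: interest £3.86; balance after payment £517.33.
Month 5: interest £3.71; balance after payment £496.04.
Month 6: interest £3.55; balance after payment £474.60.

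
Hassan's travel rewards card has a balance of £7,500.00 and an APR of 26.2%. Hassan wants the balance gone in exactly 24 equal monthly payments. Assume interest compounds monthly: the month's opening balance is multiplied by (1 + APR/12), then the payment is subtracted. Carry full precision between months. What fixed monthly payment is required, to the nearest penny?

Monthly rate r = 26.2%/12 = 2.18333% = 0.0218333.
Level-payment amortization: P = B₀·r / (1 − (1+r)^(−n)) = 7500.00·0.0218333 / (1 − 1.02183^(−24)).
Denominator 1 − (1+r)^(−24) = 0.404504585.
P = 163.75 / 0.404504585 ≈ 404.82.

£404.82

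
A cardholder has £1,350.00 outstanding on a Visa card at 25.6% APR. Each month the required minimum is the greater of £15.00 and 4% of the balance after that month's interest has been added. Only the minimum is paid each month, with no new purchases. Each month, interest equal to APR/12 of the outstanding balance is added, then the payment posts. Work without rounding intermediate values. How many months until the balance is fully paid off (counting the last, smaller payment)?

Monthly rate r = 25.6%/12 = 2.13333% = 0.0213333.
While 4% of the post-interest balance exceeds £15.00, each month B ← (B·(1+r))·(1 − 0.04), i.e. B shrinks by the factor (1+r)·0.96 = 0.98048.
This holds for months 1–67. Entering month 68 the balance is £360.35; 4% of the post-interest balance is now below £15.00, so the flat £15.00 minimum applies from here.
From month 68 a fixed £15.00 at rate r clears £360.35 in 35 more payments. Total: 67 + 35 = 102 months.

102 months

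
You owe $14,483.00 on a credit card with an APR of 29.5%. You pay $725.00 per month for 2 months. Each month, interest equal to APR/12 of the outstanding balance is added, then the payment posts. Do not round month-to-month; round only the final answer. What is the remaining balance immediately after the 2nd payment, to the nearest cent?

$13,736.01

Monthly rate r = 29.5%/12 = 2.45833% = 0.0245833.
Each month: B ← B·(1+r) − $725.00.
Month 1: interest $356.04; balance after payment $14,114.04.
Month 2: interest $346.97; balance after payment $13,736.01.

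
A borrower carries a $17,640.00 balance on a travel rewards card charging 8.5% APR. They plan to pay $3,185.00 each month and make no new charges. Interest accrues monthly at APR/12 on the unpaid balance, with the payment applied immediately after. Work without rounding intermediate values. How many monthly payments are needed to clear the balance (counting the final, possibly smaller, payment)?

6 payments

Monthly rate r = 8.5%/12 = 0.708333% = 0.00708333.
Recurrence: B ← B·(1+r) − $3,185.00.
Month 1: interest $124.95; balance after payment $14,579.95.
Month 2: interest $103.27; balance after payment $11,498.22.
Month 3: interest $81.45; balance after payment $8,394.67.
Month 4: interest $59.46; balance after payment $5,269.13.
Month 5: interest $37.32; balance after payment $2,121.46.
Month 6: interest $15.03; balance after payment $0.00.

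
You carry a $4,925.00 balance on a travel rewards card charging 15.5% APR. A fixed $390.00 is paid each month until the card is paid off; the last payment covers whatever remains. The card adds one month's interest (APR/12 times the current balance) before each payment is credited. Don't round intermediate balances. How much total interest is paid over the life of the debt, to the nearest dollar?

$486

Monthly rate r = 15.5%/12 = 1.29167% = 0.0129167.
Payoff takes n = ⌈−ln(1 − rB₀/P)/ln(1+r)⌉ = ⌈13.875⌉ = 14 payments; the last is $341.42.
Total paid = 13·$390.00 + $341.42 = $5,411.42.
Total interest = total paid − principal = $5,411.42 − $4,925.00 = $486.42.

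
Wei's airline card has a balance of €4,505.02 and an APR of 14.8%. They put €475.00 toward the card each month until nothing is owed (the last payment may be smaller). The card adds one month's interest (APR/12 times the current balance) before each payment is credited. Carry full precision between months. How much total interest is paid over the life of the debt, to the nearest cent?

Monthly rate r = 14.8%/12 = 1.23333% = 0.0123333.
Payoff takes n = ⌈−ln(1 − rB₀/P)/ln(1+r)⌉ = ⌈10.148⌉ = 11 payments; the last is €70.89.
Total paid = 10·€475.00 + €70.89 = €4,820.89.
Total interest = total paid − principal = €4,820.89 − €4,505.02 = €315.87.

€315.87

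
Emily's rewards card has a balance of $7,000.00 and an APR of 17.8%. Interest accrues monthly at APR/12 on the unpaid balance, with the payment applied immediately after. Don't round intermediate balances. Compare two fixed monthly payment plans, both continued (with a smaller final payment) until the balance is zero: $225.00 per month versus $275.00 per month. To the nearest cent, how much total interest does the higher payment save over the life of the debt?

$602.36

Monthly rate r = 17.8%/12 = 1.48333% = 0.0148333.
At $225.00/mo: n = ⌈−ln(1 − rB₀/P)/ln(1+r)⌉ = 43 payments (last $7.83); total interest = total paid − $7,000.00 = $2,457.83.
At $275.00/mo: 33 payments (last $55.47); total interest $1,855.47.
Interest saved = $2,457.83 − $1,855.47 = $602.36.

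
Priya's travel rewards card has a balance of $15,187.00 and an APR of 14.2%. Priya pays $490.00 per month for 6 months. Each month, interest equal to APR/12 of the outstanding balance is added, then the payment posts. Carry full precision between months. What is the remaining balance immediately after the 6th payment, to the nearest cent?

Monthly rate r = 14.2%/12 = 1.18333% = 0.0118333.
Each month: B ← B·(1+r) − $490.00.
Month 1: interest $179.71; balance after payment $14,876.71.
Month 2: interest $176.04; balance after payment $14,562.75.
Month 3: interest $172.33; balance after payment $14,245.08.
Month 4: interest $168.57; balance after payment $13,923.65.
Month 5: interest $164.76; balance after payment $13,598.41.
Month 6: interest $160.91; balance after payment $13,269.32.

$13,269.32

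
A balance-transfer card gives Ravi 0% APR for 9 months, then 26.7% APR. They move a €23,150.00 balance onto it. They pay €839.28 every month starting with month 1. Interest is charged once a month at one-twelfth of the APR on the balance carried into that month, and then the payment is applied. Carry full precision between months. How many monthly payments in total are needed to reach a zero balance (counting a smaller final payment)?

Promo months 1–9 at r₀ = 0%/12 = 0; months 10+ at r₁ = 26.7%/12 = 0.02225.
After month 9 (no interest yet): B = €23,150.00 − 9·€839.28 = €15,596.48.
Then at r₁ with €839.28/mo: n₂ = −ln(1 − r₁·B/P)/ln(1+r₁) ≈ 24.25 → 25 more payments.

34 payments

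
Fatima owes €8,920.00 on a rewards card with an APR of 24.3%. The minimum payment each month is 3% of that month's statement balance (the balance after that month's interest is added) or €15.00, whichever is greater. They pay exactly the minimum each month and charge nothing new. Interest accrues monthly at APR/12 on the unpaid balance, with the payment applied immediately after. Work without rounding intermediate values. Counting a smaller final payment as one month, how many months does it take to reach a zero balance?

333 months

Monthly rate r = 24.3%/12 = 2.025% = 0.02025.
While 3% of the post-interest balance exceeds €15.00, each month B ← (B·(1+r))·(1 − 0.03), i.e. B shrinks by the factor (1+r)·0.97 = 0.98964.
This holds for months 1–279. Entering month 280 the balance is €488.45; 3% of the post-interest balance is now below €15.00, so the flat €15.00 minimum applies from here.
From month 280 a fixed €15.00 at rate r clears €488.45 in 54 more payments. Total: 279 + 54 = 333 months.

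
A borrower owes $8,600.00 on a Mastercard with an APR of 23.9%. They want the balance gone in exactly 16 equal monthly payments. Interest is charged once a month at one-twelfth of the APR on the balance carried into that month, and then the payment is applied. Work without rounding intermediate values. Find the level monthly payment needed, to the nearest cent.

Monthly rate r = 23.9%/12 = 1.99167% = 0.0199167.
Level-payment amortization: P = B₀·r / (1 − (1+r)^(−n)) = 8600.00·0.0199167 / (1 − 1.01992^(−16)).
Denominator 1 − (1+r)^(−16) = 0.270601308.
P = 171.283 / 0.270601308 ≈ 632.97.

$632.97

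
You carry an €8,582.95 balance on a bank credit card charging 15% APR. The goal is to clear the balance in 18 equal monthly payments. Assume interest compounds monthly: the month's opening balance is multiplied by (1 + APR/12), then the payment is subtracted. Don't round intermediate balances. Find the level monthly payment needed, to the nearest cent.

€535.45

Monthly rate r = 15%/12 = 1.25% = 0.0125.
Level-payment amortization: P = B₀·r / (1 − (1+r)^(−n)) = 8582.95·0.0125 / (1 − 1.0125^(−18)).
Denominator 1 − (1+r)^(−18) = 0.200369362.
P = 107.287 / 0.200369362 ≈ 535.45.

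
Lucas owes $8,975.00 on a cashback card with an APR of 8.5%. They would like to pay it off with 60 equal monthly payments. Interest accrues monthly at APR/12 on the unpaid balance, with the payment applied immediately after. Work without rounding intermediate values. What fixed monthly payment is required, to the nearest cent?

Monthly rate r = 8.5%/12 = 0.708333% = 0.00708333.
Level-payment amortization: P = B₀·r / (1 − (1+r)^(−n)) = 8975.00·0.00708333 / (1 − 1.00708^(−60)).
Denominator 1 − (1+r)^(−60) = 0.345250044.
P = 63.5729 / 0.345250044 ≈ 184.14.

$184.14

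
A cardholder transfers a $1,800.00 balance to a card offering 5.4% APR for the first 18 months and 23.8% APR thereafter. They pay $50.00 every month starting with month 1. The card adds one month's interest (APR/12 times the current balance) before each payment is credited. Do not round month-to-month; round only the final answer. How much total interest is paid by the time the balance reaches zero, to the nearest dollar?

Promo months 1–18 at r₀ = 5.4%/12 = 0.0045; months 19+ at r₁ = 23.8%/12 = 0.0198333.
After month 18: iterate B ← B·(1+r₀) − $50.00 for 18 months → $1,016.25.
Then at r₁ with $50.00/mo: n₂ = −ln(1 − r₁·B/P)/ln(1+r₁) ≈ 26.28 → 27 more payments.
Total paid = 44·$50.00 + $13.86 = $2,213.86; interest = $2,213.86 − $1,800.00 = $413.86.

$414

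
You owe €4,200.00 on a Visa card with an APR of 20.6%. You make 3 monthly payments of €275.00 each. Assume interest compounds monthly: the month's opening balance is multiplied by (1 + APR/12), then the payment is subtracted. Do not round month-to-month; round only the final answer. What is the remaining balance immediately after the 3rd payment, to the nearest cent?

Monthly rate r = 20.6%/12 = 1.71667% = 0.0171667.
Each month: B ← B·(1+r) − €275.00.
Month 1: interest €72.10; balance after payment €3,997.10.
Month 2: interest €68.62; balance after payment €3,790.72.
Month 3: interest €65.07; balance after payment €3,580.79.

€3,580.79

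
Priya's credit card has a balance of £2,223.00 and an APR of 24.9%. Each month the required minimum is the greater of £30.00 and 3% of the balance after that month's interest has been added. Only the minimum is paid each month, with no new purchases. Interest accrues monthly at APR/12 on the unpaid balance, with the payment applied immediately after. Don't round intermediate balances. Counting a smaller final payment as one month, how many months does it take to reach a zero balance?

Monthly rate r = 24.9%/12 = 2.075% = 0.02075.
While 3% of the post-interest balance exceeds £30.00, each month B ← (B·(1+r))·(1 − 0.03), i.e. B shrinks by the factor (1+r)·0.97 = 0.99013.
This holds for months 1–83. Entering month 84 the balance is £975.67; 3% of the post-interest balance is now below £30.00, so the flat £30.00 minimum applies from here.
From month 84 a fixed £30.00 at rate r clears £975.67 in 55 more payments. Total: 83 + 55 = 138 months.

138 months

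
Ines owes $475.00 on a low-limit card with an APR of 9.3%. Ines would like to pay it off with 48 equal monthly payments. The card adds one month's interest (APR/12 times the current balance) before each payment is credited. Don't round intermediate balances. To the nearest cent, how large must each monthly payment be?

Monthly rate r = 9.3%/12 = 0.775% = 0.00775.
Level-payment amortization: P = B₀·r / (1 − (1+r)^(−n)) = 475.00·0.00775 / (1 − 1.00775^(−48)).
Denominator 1 − (1+r)^(−48) = 0.309656449.
P = 3.68125 / 0.309656449 ≈ 11.89.

$11.89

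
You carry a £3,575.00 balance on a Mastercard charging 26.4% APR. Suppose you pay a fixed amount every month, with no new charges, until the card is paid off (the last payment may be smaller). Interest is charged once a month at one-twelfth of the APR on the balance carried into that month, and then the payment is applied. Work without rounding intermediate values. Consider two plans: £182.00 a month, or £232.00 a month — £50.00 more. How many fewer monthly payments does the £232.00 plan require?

Monthly rate r = 26.4%/12 = 2.2% = 0.022.
At £182.00/mo: n = ⌈−ln(1 − rB₀/P)/ln(1+r)⌉ = 27 payments (last £0.73); total interest = total paid − £3,575.00 = £1,157.73.
At £232.00/mo: 20 payments (last £5.88); total interest £838.88.
Payments saved = 27 − 20 = 7.

7 fewer payments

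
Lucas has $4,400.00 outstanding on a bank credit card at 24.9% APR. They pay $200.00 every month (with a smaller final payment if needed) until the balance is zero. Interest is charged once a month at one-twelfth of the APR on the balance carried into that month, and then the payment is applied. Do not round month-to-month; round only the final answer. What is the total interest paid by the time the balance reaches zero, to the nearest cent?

$1,538.08

Monthly rate r = 24.9%/12 = 2.075% = 0.02075.
Payoff takes n = ⌈−ln(1 − rB₀/P)/ln(1+r)⌉ = ⌈29.688⌉ = 30 payments; the last is $138.08.
Total paid = 29·$200.00 + $138.08 = $5,938.08.
Total interest = total paid − principal = $5,938.08 − $4,400.00 = $1,538.08.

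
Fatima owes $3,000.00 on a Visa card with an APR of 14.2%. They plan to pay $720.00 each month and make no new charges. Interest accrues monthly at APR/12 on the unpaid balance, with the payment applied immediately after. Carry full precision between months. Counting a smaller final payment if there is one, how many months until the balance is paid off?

5 payments

Monthly rate r = 14.2%/12 = 1.18333% = 0.0118333.
Recurrence: B ← B·(1+r) − $720.00.
Month 1: interest $35.50; balance after payment $2,315.50.
Month 2: interest $27.40; balance after payment $1,622.90.
Month 3: interest $19.20; balance after payment $922.10.
Month 4: interest $10.91; balance after payment $213.02.
Month 5: interest $2.52; balance after payment $0.00.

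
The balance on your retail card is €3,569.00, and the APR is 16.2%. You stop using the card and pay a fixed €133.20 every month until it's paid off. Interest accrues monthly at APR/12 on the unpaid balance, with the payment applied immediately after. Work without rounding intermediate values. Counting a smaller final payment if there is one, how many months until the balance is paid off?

34 months

Monthly rate r = 16.2%/12 = 1.35% = 0.0135.
Recurrence: B ← B·(1+r) − €133.20.
Month 1: interest €48.18; balance after payment €3,483.98.
Month 2: interest €47.03; balance after payment €3,397.82.
Closed form: n = −ln(1 − rB₀/P)/ln(1+r) = −ln(0.63828)/ln(1.0135) ≈ 33.482, so the balance reaches zero during payment 34.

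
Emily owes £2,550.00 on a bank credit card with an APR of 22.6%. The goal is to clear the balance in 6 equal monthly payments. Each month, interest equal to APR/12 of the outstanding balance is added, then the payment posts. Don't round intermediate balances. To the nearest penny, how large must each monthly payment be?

Monthly rate r = 22.6%/12 = 1.88333% = 0.0188333.
Level-payment amortization: P = B₀·r / (1 − (1+r)^(−n)) = 2550.00·0.0188333 / (1 − 1.01883^(−6)).
Denominator 1 − (1+r)^(−6) = 0.105910226.
P = 48.025 / 0.105910226 ≈ 453.45.

£453.45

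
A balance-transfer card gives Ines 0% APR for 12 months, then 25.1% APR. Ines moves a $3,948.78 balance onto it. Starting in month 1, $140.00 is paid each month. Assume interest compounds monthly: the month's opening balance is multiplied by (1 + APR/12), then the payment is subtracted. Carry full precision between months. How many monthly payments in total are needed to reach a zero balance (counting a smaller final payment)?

Promo months 1–12 at r₀ = 0%/12 = 0; months 13+ at r₁ = 25.1%/12 = 0.0209167.
After month 12 (no interest yet): B = $3,948.78 − 12·$140.00 = $2,268.78.
Then at r₁ with $140.00/mo: n₂ = −ln(1 − r₁·B/P)/ln(1+r₁) ≈ 20.00 → 20 more payments.

32 payments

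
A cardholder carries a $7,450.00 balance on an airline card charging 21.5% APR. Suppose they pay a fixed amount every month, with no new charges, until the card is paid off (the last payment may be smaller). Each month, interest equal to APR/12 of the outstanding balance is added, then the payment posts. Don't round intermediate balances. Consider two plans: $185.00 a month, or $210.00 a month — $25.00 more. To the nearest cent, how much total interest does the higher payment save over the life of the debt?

$1,379.10

Monthly rate r = 21.5%/12 = 1.79167% = 0.0179167.
At $185.00/mo: n = ⌈−ln(1 − rB₀/P)/ln(1+r)⌉ = 72 payments (last $182.83); total interest = total paid − $7,450.00 = $5,867.83.
At $210.00/mo: 57 payments (last $178.73); total interest $4,488.73.
Interest saved = $5,867.83 − $4,488.73 = $1,379.10.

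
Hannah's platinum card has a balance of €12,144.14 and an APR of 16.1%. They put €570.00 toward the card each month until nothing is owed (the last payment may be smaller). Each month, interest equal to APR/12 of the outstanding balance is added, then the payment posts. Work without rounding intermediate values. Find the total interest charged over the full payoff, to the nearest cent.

Monthly rate r = 16.1%/12 = 1.34167% = 0.0134167.
Payoff takes n = ⌈−ln(1 − rB₀/P)/ln(1+r)⌉ = ⌈25.261⌉ = 26 payments; the last is €149.32.
Total paid = 25·€570.00 + €149.32 = €14,399.32.
Total interest = total paid − principal = €14,399.32 − €12,144.14 = €2,255.18.

€2,255.18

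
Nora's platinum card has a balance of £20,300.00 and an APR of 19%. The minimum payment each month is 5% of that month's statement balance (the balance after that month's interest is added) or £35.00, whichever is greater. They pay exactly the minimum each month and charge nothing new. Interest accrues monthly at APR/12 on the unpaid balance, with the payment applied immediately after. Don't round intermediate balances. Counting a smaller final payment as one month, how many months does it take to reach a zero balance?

Monthly rate r = 19%/12 = 1.58333% = 0.0158333.
While 5% of the post-interest balance exceeds £35.00, each month B ← (B·(1+r))·(1 − 0.05), i.e. B shrinks by the factor (1+r)·0.95 = 0.96504.
This holds for months 1–96. Entering month 97 the balance is £666.68; 5% of the post-interest balance is now below £35.00, so the flat £35.00 minimum applies from here.
From month 97 a fixed £35.00 at rate r clears £666.68 in 23 more payments. Total: 96 + 23 = 119 months.

119 months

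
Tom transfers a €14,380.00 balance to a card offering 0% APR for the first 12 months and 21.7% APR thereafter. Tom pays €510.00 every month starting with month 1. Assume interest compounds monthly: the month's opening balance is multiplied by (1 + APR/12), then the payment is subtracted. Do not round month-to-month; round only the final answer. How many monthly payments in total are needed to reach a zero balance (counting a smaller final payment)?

Promo months 1–12 at r₀ = 0%/12 = 0; months 13+ at r₁ = 21.7%/12 = 0.0180833.
After month 12 (no interest yet): B = €14,380.00 − 12·€510.00 = €8,260.00.
Then at r₁ with €510.00/mo: n₂ = −ln(1 − r₁·B/P)/ln(1+r₁) ≈ 19.34 → 20 more payments.

32 months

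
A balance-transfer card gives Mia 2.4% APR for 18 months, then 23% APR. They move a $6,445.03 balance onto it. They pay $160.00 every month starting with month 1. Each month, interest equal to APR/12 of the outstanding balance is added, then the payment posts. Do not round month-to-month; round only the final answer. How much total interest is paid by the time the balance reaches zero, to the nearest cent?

Promo months 1–18 at r₀ = 2.4%/12 = 0.002; months 19+ at r₁ = 23%/12 = 0.0191667.
After month 18: iterate B ← B·(1+r₀) − $160.00 for 18 months → $3,751.55.
Then at r₁ with $160.00/mo: n₂ = −ln(1 − r₁·B/P)/ln(1+r₁) ≈ 31.43 → 32 more payments.
Total paid = 49·$160.00 + $69.57 = $7,909.57; interest = $7,909.57 − $6,445.03 = $1,464.54.

$1,464.54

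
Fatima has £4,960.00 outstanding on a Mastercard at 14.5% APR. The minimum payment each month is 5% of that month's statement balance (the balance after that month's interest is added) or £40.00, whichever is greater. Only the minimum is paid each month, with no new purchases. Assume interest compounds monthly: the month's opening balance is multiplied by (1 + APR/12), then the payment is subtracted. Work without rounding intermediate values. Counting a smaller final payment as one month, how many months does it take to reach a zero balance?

Monthly rate r = 14.5%/12 = 1.20833% = 0.0120833.
While 5% of the post-interest balance exceeds £40.00, each month B ← (B·(1+r))·(1 − 0.05), i.e. B shrinks by the factor (1+r)·0.95 = 0.96148.
This holds for months 1–47. Entering month 48 the balance is £782.81; 5% of the post-interest balance is now below £40.00, so the flat £40.00 minimum applies from here.
From month 48 a fixed £40.00 at rate r clears £782.81 in 23 more payments. Total: 47 + 23 = 70 months.

70 months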